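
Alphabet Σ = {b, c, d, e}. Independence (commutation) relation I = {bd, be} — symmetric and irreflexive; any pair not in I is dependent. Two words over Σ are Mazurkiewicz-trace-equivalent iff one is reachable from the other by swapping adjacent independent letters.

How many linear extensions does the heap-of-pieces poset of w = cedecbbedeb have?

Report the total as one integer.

0(c) covers ∅
1(e) covers 0:c
2(d) covers 1:e
3(e) covers 2:d
4(c) covers 3:e
5(b) covers 4:c
6(b) covers 5:b
7(e) covers 4:c
8(d) covers 7:e
9(e) covers 8:d
10(b) covers 6:b
floor of heap: 0:c
completions by unplaced set U, small U first (add the entries for U minus each lowest piece of U):
  |U|=1: {9}:1  {10}:1
  |U|=2: {6,10}:1  {8,9}:1  {9,10}:2
  |U|=3: {5,6,10}:1  {6,9,10}:3  {7,8,9}:1  {8,9,10}:3
  |U|=4: {5,6,9,10}:4  {6,8,9,10}:6  {7,8,9,10}:4
  |U|=5: {5,6,8,9,10}:10  {6,7,8,9,10}:10
  |U|=6: {5,6,7,8,9,10}:20
  |U|=7: {4,5,6,7,8,9,10}:20
  |U|=8: {3,4,5,6,7,8,9,10}:20
  |U|=9: {2,3,4,5,6,7,8,9,10}:20
  start at 0(c): 20

20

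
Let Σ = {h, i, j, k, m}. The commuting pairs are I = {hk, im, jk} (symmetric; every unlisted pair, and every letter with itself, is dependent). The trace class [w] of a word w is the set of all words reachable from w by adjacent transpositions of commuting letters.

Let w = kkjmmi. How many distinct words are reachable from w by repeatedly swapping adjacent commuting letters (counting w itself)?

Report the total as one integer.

drop 0:k onto floor
drop 1:k onto {0:k}
drop 2:j onto floor
drop 3:m onto {1:k, 2:j}
drop 4:m onto {3:m}
drop 5:i onto {1:k, 2:j}
ground layer = {0:k, 2:j}
drop-orders for the pieces not yet dropped (sum over which currently-grounded one goes next):
  1 to go: {4} 1  {5} 1
  2 to go: {3,4} 1  {4,5} 2
  3 to go: {3,4,5} 3
  4 to go: {1,3,4,5} 3  {2,3,4,5} 3
  if 0:k drops first: 6 orders
  if 2:j drops first: 3 orders
heap linearizations: 9

9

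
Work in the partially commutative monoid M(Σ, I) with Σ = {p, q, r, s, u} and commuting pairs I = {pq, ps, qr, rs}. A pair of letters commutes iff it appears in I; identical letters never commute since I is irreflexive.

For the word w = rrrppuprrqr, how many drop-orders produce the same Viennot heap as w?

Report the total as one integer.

piece 0:r — minimal
piece 1:r rests on {0:r}
piece 2:r rests on {1:r}
piece 3:p rests on {2:r}
piece 4:p rests on {3:p}
piece 5:u rests on {4:p}
piece 6:p rests on {5:u}
piece 7:r rests on {6:p}
piece 8:r rests on {7:r}
piece 9:q rests on {5:u}
piece 10:r rests on {8:r}
minimal pieces: {0:r}
ways to finish when only these pieces remain (= sum over removing one remaining piece with nothing left below it):
  1 left: {9}→1  {10}→1
  2 left: {8,10}→1  {9,10}→2
  3 left: {7,8,10}→1  {8,9,10}→3
  4 left: {6,7,8,10}→1  {7,8,9,10}→4
  5 left: {6,7,8,9,10}→5
  6 left: {5,6,7,8,9,10}→5
  7 left: {4,5,6,7,8,9,10}→5
  8 left: {3,4,5,6,7,8,9,10}→5
  9 left: {2,3,4,5,6,7,8,9,10}→5
  placing 0:r first → 5 extensions

5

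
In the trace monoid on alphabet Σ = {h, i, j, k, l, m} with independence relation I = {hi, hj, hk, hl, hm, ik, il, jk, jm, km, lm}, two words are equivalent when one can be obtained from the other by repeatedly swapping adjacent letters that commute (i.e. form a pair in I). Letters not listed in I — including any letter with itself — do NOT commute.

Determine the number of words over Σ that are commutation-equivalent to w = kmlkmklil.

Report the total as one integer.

drop 0:k onto floor
drop 1:m onto floor
drop 2:l onto {0:k}
drop 3:k onto {2:l}
drop 4:m onto {1:m}
drop 5:k onto {3:k}
drop 6:l onto {5:k}
drop 7:i onto {4:m}
drop 8:l onto {6:l}
ground layer = {0:k, 1:m}
drop-orders for the pieces not yet dropped (sum over which currently-grounded one goes next):
  1 to go: {7} 1  {8} 1
  2 to go: {4,7} 1  {6,8} 1  {7,8} 2
  3 to go: {1,4,7} 1  {4,7,8} 3  {5,6,8} 1  {6,7,8} 3
  4 to go: {1,4,7,8} 4  {3,5,6,8} 1  {4,6,7,8} 6  {5,6,7,8} 4
  5 to go: {1,4,6,7,8} 10  {2,3,5,6,8} 1  {3,5,6,7,8} 5  {4,5,6,7,8} 10
  6 to go: {0,2,3,5,6,8} 1  {1,4,5,6,7,8} 20  {2,3,5,6,7,8} 6  {3,4,5,6,7,8} 15
  7 to go: {0,2,3,5,6,7,8} 7  {1,3,4,5,6,7,8} 35  {2,3,4,5,6,7,8} 21
  if 0:k drops first: 56 orders
  if 1:m drops first: 28 orders
heap linearizations: 84

84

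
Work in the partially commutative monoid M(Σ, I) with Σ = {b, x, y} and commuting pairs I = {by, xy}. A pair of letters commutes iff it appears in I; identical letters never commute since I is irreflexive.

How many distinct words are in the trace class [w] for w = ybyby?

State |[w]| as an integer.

10

0(y) covers ∅
1(b) covers ∅
2(y) covers 0:y
3(b) covers 1:b
4(y) covers 2:y
floor of heap: 0:y, 1:b
completions by unplaced set U, small U first (add the entries for U minus each lowest piece of U):
  |U|=1: {3}:1  {4}:1
  |U|=2: {1,3}:1  {2,4}:1  {3,4}:2
  |U|=3: {0,2,4}:1  {1,3,4}:3  {2,3,4}:3
  start at 0(y): 6
  start at 1(b): 4
sum over floor = 10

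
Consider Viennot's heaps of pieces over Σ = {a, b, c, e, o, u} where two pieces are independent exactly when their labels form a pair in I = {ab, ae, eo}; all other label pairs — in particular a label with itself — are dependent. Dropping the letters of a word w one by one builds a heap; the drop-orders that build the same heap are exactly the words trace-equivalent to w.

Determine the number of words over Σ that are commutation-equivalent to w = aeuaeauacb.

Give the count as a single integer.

6

drop 0:a onto floor
drop 1:e onto floor
drop 2:u onto {0:a, 1:e}
drop 3:a onto {2:u}
drop 4:e onto {2:u}
drop 5:a onto {3:a}
drop 6:u onto {4:e, 5:a}
drop 7:a onto {6:u}
drop 8:c onto {7:a}
drop 9:b onto {8:c}
ground layer = {0:a, 1:e}
drop-orders for the pieces not yet dropped (sum over which currently-grounded one goes next):
  1 to go: {9} 1
  2 to go: {8,9} 1
  3 to go: {7,8,9} 1
  4 to go: {6,7,8,9} 1
  5 to go: {4,6,7,8,9} 1  {5,6,7,8,9} 1
  6 to go: {3,5,6,7,8,9} 1  {4,5,6,7,8,9} 2
  7 to go: {3,4,5,6,7,8,9} 3
  8 to go: {2,3,4,5,6,7,8,9} 3
  if 0:a drops first: 3 orders
  if 1:e drops first: 3 orders
heap linearizations: 6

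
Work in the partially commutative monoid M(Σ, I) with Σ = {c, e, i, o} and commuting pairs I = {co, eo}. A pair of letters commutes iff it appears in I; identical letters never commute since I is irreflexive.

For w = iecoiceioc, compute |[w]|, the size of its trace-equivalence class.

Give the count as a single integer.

6

#0=i has no predecessor
#1=e depends on [0:i]
#2=c depends on [1:e]
#3=o depends on [0:i]
#4=i depends on [2:c, 3:o]
#5=c depends on [4:i]
#6=e depends on [5:c]
#7=i depends on [6:e]
#8=o depends on [7:i]
#9=c depends on [7:i]
sources: [0:i]
N(rest) = Σ N(rest − s) over sources s of rest; N(one piece) = 1:
  size 1 → [8]=1  [9]=1
  size 2 → [8,9]=2
  size 3 → [7,8,9]=2
  size 4 → [6,7,8,9]=2
  size 5 → [5,6,7,8,9]=2
  size 6 → [4,5,6,7,8,9]=2
  size 7 → [2,4,5,6,7,8,9]=2  [3,4,5,6,7,8,9]=2
  size 8 → [1,2,4,5,6,7,8,9]=2  [2,3,4,5,6,7,8,9]=4
  first=0(i) contributes 6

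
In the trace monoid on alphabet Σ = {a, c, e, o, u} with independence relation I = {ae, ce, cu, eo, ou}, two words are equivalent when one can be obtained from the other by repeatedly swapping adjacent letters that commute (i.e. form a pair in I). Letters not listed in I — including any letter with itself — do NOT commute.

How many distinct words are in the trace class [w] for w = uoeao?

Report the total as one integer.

0(u) covers ∅
1(o) covers ∅
2(e) covers 0:u
3(a) covers 0:u, 1:o
4(o) covers 3:a
floor of heap: 0:u, 1:o
completions by unplaced set U, small U first (add the entries for U minus each lowest piece of U):
  |U|=1: {2}:1  {4}:1
  |U|=2: {2,4}:2  {3,4}:1
  |U|=3: {1,3,4}:1  {2,3,4}:3
  start at 0(u): 4
  start at 1(o): 3
sum over floor = 7

7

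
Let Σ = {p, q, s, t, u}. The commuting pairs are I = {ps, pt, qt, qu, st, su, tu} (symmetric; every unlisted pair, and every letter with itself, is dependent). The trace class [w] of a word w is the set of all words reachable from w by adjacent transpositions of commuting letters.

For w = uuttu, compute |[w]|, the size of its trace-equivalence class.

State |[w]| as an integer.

10

#0=u has no predecessor
#1=u depends on [0:u]
#2=t has no predecessor
#3=t depends on [2:t]
#4=u depends on [1:u]
sources: [0:u, 2:t]
N(rest) = Σ N(rest − s) over sources s of rest; N(one piece) = 1:
  size 1 → [3]=1  [4]=1
  size 2 → [1,4]=1  [2,3]=1  [3,4]=2
  size 3 → [0,1,4]=1  [1,3,4]=3  [2,3,4]=3
  first=0(u) contributes 6
  first=2(t) contributes 4
|[w]| = 10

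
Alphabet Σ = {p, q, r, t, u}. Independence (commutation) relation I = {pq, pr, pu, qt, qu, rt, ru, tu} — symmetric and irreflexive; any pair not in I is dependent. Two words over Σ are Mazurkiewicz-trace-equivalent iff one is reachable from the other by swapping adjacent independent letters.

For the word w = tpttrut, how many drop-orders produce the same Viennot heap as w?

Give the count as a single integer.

42

drop 0:t onto floor
drop 1:p onto {0:t}
drop 2:t onto {1:p}
drop 3:t onto {2:t}
drop 4:r onto floor
drop 5:u onto floor
drop 6:t onto {3:t}
ground layer = {0:t, 4:r, 5:u}
drop-orders for the pieces not yet dropped (sum over which currently-grounded one goes next):
  1 to go: {4} 1  {5} 1  {6} 1
  2 to go: {3,6} 1  {4,5} 2  {4,6} 2  {5,6} 2
  3 to go: {2,3,6} 1  {3,4,6} 3  {3,5,6} 3  {4,5,6} 6
  4 to go: {1,2,3,6} 1  {2,3,4,6} 4  {2,3,5,6} 4  {3,4,5,6} 12
  5 to go: {0,1,2,3,6} 1  {1,2,3,4,6} 5  {1,2,3,5,6} 5  {2,3,4,5,6} 20
  if 0:t drops first: 30 orders
  if 4:r drops first: 6 orders
  if 5:u drops first: 6 orders
heap linearizations: 42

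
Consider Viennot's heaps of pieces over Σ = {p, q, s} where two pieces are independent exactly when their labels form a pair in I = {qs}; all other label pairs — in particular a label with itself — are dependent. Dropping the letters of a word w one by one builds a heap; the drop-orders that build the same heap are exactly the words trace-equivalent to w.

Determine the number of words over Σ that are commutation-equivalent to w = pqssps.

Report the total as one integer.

piece 0:p — minimal
piece 1:q rests on {0:p}
piece 2:s rests on {0:p}
piece 3:s rests on {2:s}
piece 4:p rests on {1:q, 3:s}
piece 5:s rests on {4:p}
minimal pieces: {0:p}
ways to finish when only these pieces remain (= sum over removing one remaining piece with nothing left below it):
  1 left: {5}→1
  2 left: {4,5}→1
  3 left: {1,4,5}→1  {3,4,5}→1
  4 left: {1,3,4,5}→2  {2,3,4,5}→1
  placing 0:p first → 3 extensions

3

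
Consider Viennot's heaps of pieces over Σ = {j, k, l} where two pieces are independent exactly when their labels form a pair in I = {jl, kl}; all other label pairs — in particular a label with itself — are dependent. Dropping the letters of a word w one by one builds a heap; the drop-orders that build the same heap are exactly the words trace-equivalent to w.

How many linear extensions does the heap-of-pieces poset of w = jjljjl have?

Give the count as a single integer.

0(j) covers ∅
1(j) covers 0:j
2(l) covers ∅
3(j) covers 1:j
4(j) covers 3:j
5(l) covers 2:l
floor of heap: 0:j, 2:l
completions by unplaced set U, small U first (add the entries for U minus each lowest piece of U):
  |U|=1: {4}:1  {5}:1
  |U|=2: {2,5}:1  {3,4}:1  {4,5}:2
  |U|=3: {1,3,4}:1  {2,4,5}:3  {3,4,5}:3
  |U|=4: {0,1,3,4}:1  {1,3,4,5}:4  {2,3,4,5}:6
  start at 0(j): 10
  start at 2(l): 5
sum over floor = 15

15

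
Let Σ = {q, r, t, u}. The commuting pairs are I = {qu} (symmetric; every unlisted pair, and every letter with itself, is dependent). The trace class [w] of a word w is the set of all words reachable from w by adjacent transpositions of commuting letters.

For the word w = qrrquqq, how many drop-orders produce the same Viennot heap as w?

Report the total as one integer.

piece 0:q — minimal
piece 1:r rests on {0:q}
piece 2:r rests on {1:r}
piece 3:q rests on {2:r}
piece 4:u rests on {2:r}
piece 5:q rests on {3:q}
piece 6:q rests on {5:q}
minimal pieces: {0:q}
ways to finish when only these pieces remain (= sum over removing one remaining piece with nothing left below it):
  1 left: {4}→1  {6}→1
  2 left: {4,6}→2  {5,6}→1
  3 left: {3,5,6}→1  {4,5,6}→3
  4 left: {3,4,5,6}→4
  5 left: {2,3,4,5,6}→4
  placing 0:q first → 4 extensions

4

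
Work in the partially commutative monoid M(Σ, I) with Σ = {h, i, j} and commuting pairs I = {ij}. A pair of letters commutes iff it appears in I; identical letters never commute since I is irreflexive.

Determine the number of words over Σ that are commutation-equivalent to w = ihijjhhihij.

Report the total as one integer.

piece 0:i — minimal
piece 1:h rests on {0:i}
piece 2:i rests on {1:h}
piece 3:j rests on {1:h}
piece 4:j rests on {3:j}
piece 5:h rests on {2:i, 4:j}
piece 6:h rests on {5:h}
piece 7:i rests on {6:h}
piece 8:h rests on {7:i}
piece 9:i rests on {8:h}
piece 10:j rests on {8:h}
minimal pieces: {0:i}
ways to finish when only these pieces remain (= sum over removing one remaining piece with nothing left below it):
  1 left: {9}→1  {10}→1
  2 left: {9,10}→2
  3 left: {8,9,10}→2
  4 left: {7,8,9,10}→2
  5 left: {6,7,8,9,10}→2
  6 left: {5,6,7,8,9,10}→2
  7 left: {2,5,6,7,8,9,10}→2  {4,5,6,7,8,9,10}→2
  8 left: {2,4,5,6,7,8,9,10}→4  {3,4,5,6,7,8,9,10}→2
  9 left: {2,3,4,5,6,7,8,9,10}→6
  placing 0:i first → 6 extensions

6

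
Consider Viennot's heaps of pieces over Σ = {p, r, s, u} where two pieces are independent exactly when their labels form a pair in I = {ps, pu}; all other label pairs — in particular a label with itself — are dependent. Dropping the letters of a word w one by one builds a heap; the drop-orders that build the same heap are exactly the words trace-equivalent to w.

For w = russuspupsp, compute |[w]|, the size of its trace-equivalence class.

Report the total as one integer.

120

0(r) covers ∅
1(u) covers 0:r
2(s) covers 1:u
3(s) covers 2:s
4(u) covers 3:s
5(s) covers 4:u
6(p) covers 0:r
7(u) covers 5:s
8(p) covers 6:p
9(s) covers 7:u
10(p) covers 8:p
floor of heap: 0:r
completions by unplaced set U, small U first (add the entries for U minus each lowest piece of U):
  |U|=1: {9}:1  {10}:1
  |U|=2: {7,9}:1  {8,10}:1  {9,10}:2
  |U|=3: {5,7,9}:1  {6,8,10}:1  {7,9,10}:3  {8,9,10}:3
  |U|=4: {4,5,7,9}:1  {5,7,9,10}:4  {6,8,9,10}:4  {7,8,9,10}:6
  |U|=5: {3,4,5,7,9}:1  {4,5,7,9,10}:5  {5,7,8,9,10}:10  {6,7,8,9,10}:10
  |U|=6: {2,3,4,5,7,9}:1  {3,4,5,7,9,10}:6  {4,5,7,8,9,10}:15  {5,6,7,8,9,10}:20
  |U|=7: {1,2,3,4,5,7,9}:1  {2,3,4,5,7,9,10}:7  {3,4,5,7,8,9,10}:21  {4,5,6,7,8,9,10}:35
  |U|=8: {1,2,3,4,5,7,9,10}:8  {2,3,4,5,7,8,9,10}:28  {3,4,5,6,7,8,9,10}:56
  |U|=9: {1,2,3,4,5,7,8,9,10}:36  {2,3,4,5,6,7,8,9,10}:84
  start at 0(r): 120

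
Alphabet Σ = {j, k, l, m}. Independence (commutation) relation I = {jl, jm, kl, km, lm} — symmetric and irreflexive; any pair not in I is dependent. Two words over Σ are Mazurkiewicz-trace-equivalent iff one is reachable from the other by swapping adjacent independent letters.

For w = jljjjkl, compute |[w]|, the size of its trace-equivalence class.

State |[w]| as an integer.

21

piece 0:j — minimal
piece 1:l — minimal
piece 2:j rests on {0:j}
piece 3:j rests on {2:j}
piece 4:j rests on {3:j}
piece 5:k rests on {4:j}
piece 6:l rests on {1:l}
minimal pieces: {0:j, 1:l}
ways to finish when only these pieces remain (= sum over removing one remaining piece with nothing left below it):
  1 left: {5}→1  {6}→1
  2 left: {1,6}→1  {4,5}→1  {5,6}→2
  3 left: {1,5,6}→3  {3,4,5}→1  {4,5,6}→3
  4 left: {1,4,5,6}→6  {2,3,4,5}→1  {3,4,5,6}→4
  5 left: {0,2,3,4,5}→1  {1,3,4,5,6}→10  {2,3,4,5,6}→5
  placing 0:j first → 15 extensions
  placing 1:l first → 6 extensions
total linear extensions = 21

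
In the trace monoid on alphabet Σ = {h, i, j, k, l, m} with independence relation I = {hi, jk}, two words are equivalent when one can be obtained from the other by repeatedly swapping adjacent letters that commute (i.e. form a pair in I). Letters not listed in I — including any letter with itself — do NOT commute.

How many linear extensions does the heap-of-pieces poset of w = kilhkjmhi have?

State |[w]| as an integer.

4

piece 0:k — minimal
piece 1:i rests on {0:k}
piece 2:l rests on {1:i}
piece 3:h rests on {2:l}
piece 4:k rests on {3:h}
piece 5:j rests on {3:h}
piece 6:m rests on {4:k, 5:j}
piece 7:h rests on {6:m}
piece 8:i rests on {6:m}
minimal pieces: {0:k}
ways to finish when only these pieces remain (= sum over removing one remaining piece with nothing left below it):
  1 left: {7}→1  {8}→1
  2 left: {7,8}→2
  3 left: {6,7,8}→2
  4 left: {4,6,7,8}→2  {5,6,7,8}→2
  5 left: {4,5,6,7,8}→4
  6 left: {3,4,5,6,7,8}→4
  7 left: {2,3,4,5,6,7,8}→4
  placing 0:k first → 4 extensions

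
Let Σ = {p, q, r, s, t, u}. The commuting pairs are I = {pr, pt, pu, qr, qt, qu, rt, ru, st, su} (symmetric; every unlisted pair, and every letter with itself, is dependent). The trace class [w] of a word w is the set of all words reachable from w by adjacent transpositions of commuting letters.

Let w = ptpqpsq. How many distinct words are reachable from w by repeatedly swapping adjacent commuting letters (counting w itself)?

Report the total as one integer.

piece 0:p — minimal
piece 1:t — minimal
piece 2:p rests on {0:p}
piece 3:q rests on {2:p}
piece 4:p rests on {3:q}
piece 5:s rests on {4:p}
piece 6:q rests on {5:s}
minimal pieces: {0:p, 1:t}
ways to finish when only these pieces remain (= sum over removing one remaining piece with nothing left below it):
  1 left: {1}→1  {6}→1
  2 left: {1,6}→2  {5,6}→1
  3 left: {1,5,6}→3  {4,5,6}→1
  4 left: {1,4,5,6}→4  {3,4,5,6}→1
  5 left: {1,3,4,5,6}→5  {2,3,4,5,6}→1
  placing 0:p first → 6 extensions
  placing 1:t first → 1 extensions
total linear extensions = 7

7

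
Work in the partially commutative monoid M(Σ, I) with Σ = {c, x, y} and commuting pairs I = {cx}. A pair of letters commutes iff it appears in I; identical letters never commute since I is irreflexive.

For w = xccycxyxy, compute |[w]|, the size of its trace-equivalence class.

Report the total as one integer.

#0=x has no predecessor
#1=c has no predecessor
#2=c depends on [1:c]
#3=y depends on [0:x, 2:c]
#4=c depends on [3:y]
#5=x depends on [3:y]
#6=y depends on [4:c, 5:x]
#7=x depends on [6:y]
#8=y depends on [7:x]
sources: [0:x, 1:c]
N(rest) = Σ N(rest − s) over sources s of rest; N(one piece) = 1:
  size 1 → [8]=1
  size 2 → [7,8]=1
  size 3 → [6,7,8]=1
  size 4 → [4,6,7,8]=1  [5,6,7,8]=1
  size 5 → [4,5,6,7,8]=2
  size 6 → [3,4,5,6,7,8]=2
  size 7 → [0,3,4,5,6,7,8]=2  [2,3,4,5,6,7,8]=2
  first=0(x) contributes 2
  first=1(c) contributes 4
|[w]| = 6

6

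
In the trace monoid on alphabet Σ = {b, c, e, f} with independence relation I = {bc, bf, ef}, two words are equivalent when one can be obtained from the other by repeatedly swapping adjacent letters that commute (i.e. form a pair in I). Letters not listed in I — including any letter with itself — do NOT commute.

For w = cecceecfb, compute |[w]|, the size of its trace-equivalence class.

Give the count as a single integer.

piece 0:c — minimal
piece 1:e rests on {0:c}
piece 2:c rests on {1:e}
piece 3:c rests on {2:c}
piece 4:e rests on {3:c}
piece 5:e rests on {4:e}
piece 6:c rests on {5:e}
piece 7:f rests on {6:c}
piece 8:b rests on {5:e}
minimal pieces: {0:c}
ways to finish when only these pieces remain (= sum over removing one remaining piece with nothing left below it):
  1 left: {7}→1  {8}→1
  2 left: {6,7}→1  {7,8}→2
  3 left: {6,7,8}→3
  4 left: {5,6,7,8}→3
  5 left: {4,5,6,7,8}→3
  6 left: {3,4,5,6,7,8}→3
  7 left: {2,3,4,5,6,7,8}→3
  placing 0:c first → 3 extensions

3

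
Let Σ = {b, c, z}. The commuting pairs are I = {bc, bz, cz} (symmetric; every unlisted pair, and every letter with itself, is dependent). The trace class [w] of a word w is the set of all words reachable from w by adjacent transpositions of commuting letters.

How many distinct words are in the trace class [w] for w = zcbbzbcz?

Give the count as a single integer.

0(z) covers ∅
1(c) covers ∅
2(b) covers ∅
3(b) covers 2:b
4(z) covers 0:z
5(b) covers 3:b
6(c) covers 1:c
7(z) covers 4:z
floor of heap: 0:z, 1:c, 2:b
completions by unplaced set U, small U first (add the entries for U minus each lowest piece of U):
  |U|=1: {5}:1  {6}:1  {7}:1
  |U|=2: {1,6}:1  {3,5}:1  {4,7}:1  {5,6}:2  {5,7}:2  {6,7}:2
  |U|=3: {0,4,7}:1  {1,5,6}:3  {1,6,7}:3  {2,3,5}:1  {3,5,6}:3  {3,5,7}:3  {4,5,7}:3  {4,6,7}:3  {5,6,7}:6
  |U|=4: {0,4,5,7}:4  {0,4,6,7}:4  {1,3,5,6}:6  {1,4,6,7}:6  {1,5,6,7}:12  {2,3,5,6}:4  {2,3,5,7}:4  {3,4,5,7}:6  {3,5,6,7}:12  {4,5,6,7}:12
  |U|=5: {0,1,4,6,7}:10  {0,3,4,5,7}:10  {0,4,5,6,7}:20  {1,2,3,5,6}:10  {1,3,5,6,7}:30  {1,4,5,6,7}:30  {2,3,4,5,7}:10  {2,3,5,6,7}:20  {3,4,5,6,7}:30
  |U|=6: {0,1,4,5,6,7}:60  {0,2,3,4,5,7}:20  {0,3,4,5,6,7}:60  {1,2,3,5,6,7}:60  {1,3,4,5,6,7}:90  {2,3,4,5,6,7}:60
  start at 0(z): 210
  start at 1(c): 140
  start at 2(b): 210
sum over floor = 560

560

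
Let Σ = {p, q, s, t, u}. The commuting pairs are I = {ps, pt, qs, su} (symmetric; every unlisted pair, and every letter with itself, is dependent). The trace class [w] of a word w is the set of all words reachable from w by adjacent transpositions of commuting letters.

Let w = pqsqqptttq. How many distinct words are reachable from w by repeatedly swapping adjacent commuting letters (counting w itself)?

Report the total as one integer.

21

drop 0:p onto floor
drop 1:q onto {0:p}
drop 2:s onto floor
drop 3:q onto {1:q}
drop 4:q onto {3:q}
drop 5:p onto {4:q}
drop 6:t onto {2:s, 4:q}
drop 7:t onto {6:t}
drop 8:t onto {7:t}
drop 9:q onto {5:p, 8:t}
ground layer = {0:p, 2:s}
drop-orders for the pieces not yet dropped (sum over which currently-grounded one goes next):
  1 to go: {9} 1
  2 to go: {5,9} 1  {8,9} 1
  3 to go: {5,8,9} 2  {7,8,9} 1
  4 to go: {5,7,8,9} 3  {6,7,8,9} 1
  5 to go: {2,6,7,8,9} 1  {5,6,7,8,9} 4
  6 to go: {2,5,6,7,8,9} 5  {4,5,6,7,8,9} 4
  7 to go: {2,4,5,6,7,8,9} 9  {3,4,5,6,7,8,9} 4
  8 to go: {1,3,4,5,6,7,8,9} 4  {2,3,4,5,6,7,8,9} 13
  if 0:p drops first: 17 orders
  if 2:s drops first: 4 orders
heap linearizations: 21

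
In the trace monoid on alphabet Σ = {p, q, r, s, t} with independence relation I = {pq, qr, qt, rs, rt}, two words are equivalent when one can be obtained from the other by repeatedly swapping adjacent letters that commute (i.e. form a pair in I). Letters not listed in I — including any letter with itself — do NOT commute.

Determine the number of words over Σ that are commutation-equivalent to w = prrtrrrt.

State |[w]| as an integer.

#0=p has no predecessor
#1=r depends on [0:p]
#2=r depends on [1:r]
#3=t depends on [0:p]
#4=r depends on [2:r]
#5=r depends on [4:r]
#6=r depends on [5:r]
#7=t depends on [3:t]
sources: [0:p]
N(rest) = Σ N(rest − s) over sources s of rest; N(one piece) = 1:
  size 1 → [6]=1  [7]=1
  size 2 → [3,7]=1  [5,6]=1  [6,7]=2
  size 3 → [3,6,7]=3  [4,5,6]=1  [5,6,7]=3
  size 4 → [2,4,5,6]=1  [3,5,6,7]=6  [4,5,6,7]=4
  size 5 → [1,2,4,5,6]=1  [2,4,5,6,7]=5  [3,4,5,6,7]=10
  size 6 → [1,2,4,5,6,7]=6  [2,3,4,5,6,7]=15
  first=0(p) contributes 21

21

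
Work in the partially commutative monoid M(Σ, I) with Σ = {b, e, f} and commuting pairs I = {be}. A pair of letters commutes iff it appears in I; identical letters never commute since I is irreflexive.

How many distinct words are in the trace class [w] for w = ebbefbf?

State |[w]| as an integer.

6

#0=e has no predecessor
#1=b has no predecessor
#2=b depends on [1:b]
#3=e depends on [0:e]
#4=f depends on [2:b, 3:e]
#5=b depends on [4:f]
#6=f depends on [5:b]
sources: [0:e, 1:b]
N(rest) = Σ N(rest − s) over sources s of rest; N(one piece) = 1:
  size 1 → [6]=1
  size 2 → [5,6]=1
  size 3 → [4,5,6]=1
  size 4 → [2,4,5,6]=1  [3,4,5,6]=1
  size 5 → [0,3,4,5,6]=1  [1,2,4,5,6]=1  [2,3,4,5,6]=2
  first=0(e) contributes 3
  first=1(b) contributes 3
|[w]| = 6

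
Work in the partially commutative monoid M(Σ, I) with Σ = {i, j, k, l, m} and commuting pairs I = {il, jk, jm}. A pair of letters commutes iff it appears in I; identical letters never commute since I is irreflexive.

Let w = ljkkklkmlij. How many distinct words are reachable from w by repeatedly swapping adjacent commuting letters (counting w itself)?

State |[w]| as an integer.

0(l) covers ∅
1(j) covers 0:l
2(k) covers 0:l
3(k) covers 2:k
4(k) covers 3:k
5(l) covers 1:j, 4:k
6(k) covers 5:l
7(m) covers 6:k
8(l) covers 7:m
9(i) covers 7:m
10(j) covers 8:l, 9:i
floor of heap: 0:l
completions by unplaced set U, small U first (add the entries for U minus each lowest piece of U):
  |U|=1: {10}:1
  |U|=2: {8,10}:1  {9,10}:1
  |U|=3: {8,9,10}:2
  |U|=4: {7,8,9,10}:2
  |U|=5: {6,7,8,9,10}:2
  |U|=6: {5,6,7,8,9,10}:2
  |U|=7: {1,5,6,7,8,9,10}:2  {4,5,6,7,8,9,10}:2
  |U|=8: {1,4,5,6,7,8,9,10}:4  {3,4,5,6,7,8,9,10}:2
  |U|=9: {1,3,4,5,6,7,8,9,10}:6  {2,3,4,5,6,7,8,9,10}:2
  start at 0(l): 8

8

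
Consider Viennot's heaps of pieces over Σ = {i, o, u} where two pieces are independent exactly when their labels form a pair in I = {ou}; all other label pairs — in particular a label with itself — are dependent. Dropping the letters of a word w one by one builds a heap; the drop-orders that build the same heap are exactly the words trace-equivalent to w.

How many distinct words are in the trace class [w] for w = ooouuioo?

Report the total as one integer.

0(o) covers ∅
1(o) covers 0:o
2(o) covers 1:o
3(u) covers ∅
4(u) covers 3:u
5(i) covers 2:o, 4:u
6(o) covers 5:i
7(o) covers 6:o
floor of heap: 0:o, 3:u
completions by unplaced set U, small U first (add the entries for U minus each lowest piece of U):
  |U|=1: {7}:1
  |U|=2: {6,7}:1
  |U|=3: {5,6,7}:1
  |U|=4: {2,5,6,7}:1  {4,5,6,7}:1
  |U|=5: {1,2,5,6,7}:1  {2,4,5,6,7}:2  {3,4,5,6,7}:1
  |U|=6: {0,1,2,5,6,7}:1  {1,2,4,5,6,7}:3  {2,3,4,5,6,7}:3
  start at 0(o): 6
  start at 3(u): 4
sum over floor = 10

10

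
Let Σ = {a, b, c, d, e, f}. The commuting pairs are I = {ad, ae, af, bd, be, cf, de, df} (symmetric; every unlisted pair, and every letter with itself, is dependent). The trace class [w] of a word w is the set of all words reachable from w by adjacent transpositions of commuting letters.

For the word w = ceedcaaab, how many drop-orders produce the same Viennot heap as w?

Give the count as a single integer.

#0=c has no predecessor
#1=e depends on [0:c]
#2=e depends on [1:e]
#3=d depends on [0:c]
#4=c depends on [2:e, 3:d]
#5=a depends on [4:c]
#6=a depends on [5:a]
#7=a depends on [6:a]
#8=b depends on [7:a]
sources: [0:c]
N(rest) = Σ N(rest − s) over sources s of rest; N(one piece) = 1:
  size 1 → [8]=1
  size 2 → [7,8]=1
  size 3 → [6,7,8]=1
  size 4 → [5,6,7,8]=1
  size 5 → [4,5,6,7,8]=1
  size 6 → [2,4,5,6,7,8]=1  [3,4,5,6,7,8]=1
  size 7 → [1,2,4,5,6,7,8]=1  [2,3,4,5,6,7,8]=2
  first=0(c) contributes 3

3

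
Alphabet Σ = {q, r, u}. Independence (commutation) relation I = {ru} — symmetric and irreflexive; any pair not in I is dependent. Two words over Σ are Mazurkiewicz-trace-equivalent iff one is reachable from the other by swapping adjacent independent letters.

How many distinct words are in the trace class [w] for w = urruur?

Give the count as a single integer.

drop 0:u onto floor
drop 1:r onto floor
drop 2:r onto {1:r}
drop 3:u onto {0:u}
drop 4:u onto {3:u}
drop 5:r onto {2:r}
ground layer = {0:u, 1:r}
drop-orders for the pieces not yet dropped (sum over which currently-grounded one goes next):
  1 to go: {4} 1  {5} 1
  2 to go: {2,5} 1  {3,4} 1  {4,5} 2
  3 to go: {0,3,4} 1  {1,2,5} 1  {2,4,5} 3  {3,4,5} 3
  4 to go: {0,3,4,5} 4  {1,2,4,5} 4  {2,3,4,5} 6
  if 0:u drops first: 10 orders
  if 1:r drops first: 10 orders
heap linearizations: 20

20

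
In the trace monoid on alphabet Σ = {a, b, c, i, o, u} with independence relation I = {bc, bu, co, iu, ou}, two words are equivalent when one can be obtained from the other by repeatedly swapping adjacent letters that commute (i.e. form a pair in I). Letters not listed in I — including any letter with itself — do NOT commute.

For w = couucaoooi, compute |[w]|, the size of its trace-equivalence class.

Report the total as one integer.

drop 0:c onto floor
drop 1:o onto floor
drop 2:u onto {0:c}
drop 3:u onto {2:u}
drop 4:c onto {3:u}
drop 5:a onto {1:o, 4:c}
drop 6:o onto {5:a}
drop 7:o onto {6:o}
drop 8:o onto {7:o}
drop 9:i onto {8:o}
ground layer = {0:c, 1:o}
drop-orders for the pieces not yet dropped (sum over which currently-grounded one goes next):
  1 to go: {9} 1
  2 to go: {8,9} 1
  3 to go: {7,8,9} 1
  4 to go: {6,7,8,9} 1
  5 to go: {5,6,7,8,9} 1
  6 to go: {1,5,6,7,8,9} 1  {4,5,6,7,8,9} 1
  7 to go: {1,4,5,6,7,8,9} 2  {3,4,5,6,7,8,9} 1
  8 to go: {1,3,4,5,6,7,8,9} 3  {2,3,4,5,6,7,8,9} 1
  if 0:c drops first: 4 orders
  if 1:o drops first: 1 orders
heap linearizations: 5

5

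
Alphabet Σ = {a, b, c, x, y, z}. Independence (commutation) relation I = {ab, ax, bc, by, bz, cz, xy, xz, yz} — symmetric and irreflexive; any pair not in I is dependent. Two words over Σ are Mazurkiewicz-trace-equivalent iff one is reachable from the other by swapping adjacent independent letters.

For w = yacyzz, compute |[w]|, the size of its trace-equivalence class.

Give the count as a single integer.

piece 0:y — minimal
piece 1:a rests on {0:y}
piece 2:c rests on {1:a}
piece 3:y rests on {2:c}
piece 4:z rests on {1:a}
piece 5:z rests on {4:z}
minimal pieces: {0:y}
ways to finish when only these pieces remain (= sum over removing one remaining piece with nothing left below it):
  1 left: {3}→1  {5}→1
  2 left: {2,3}→1  {3,5}→2  {4,5}→1
  3 left: {2,3,5}→3  {3,4,5}→3
  4 left: {2,3,4,5}→6
  placing 0:y first → 6 extensions

6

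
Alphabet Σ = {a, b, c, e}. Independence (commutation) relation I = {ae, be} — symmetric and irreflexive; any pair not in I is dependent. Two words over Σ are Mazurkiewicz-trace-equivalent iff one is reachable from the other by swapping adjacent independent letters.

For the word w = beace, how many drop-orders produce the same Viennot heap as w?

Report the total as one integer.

3

drop 0:b onto floor
drop 1:e onto floor
drop 2:a onto {0:b}
drop 3:c onto {1:e, 2:a}
drop 4:e onto {3:c}
ground layer = {0:b, 1:e}
drop-orders for the pieces not yet dropped (sum over which currently-grounded one goes next):
  1 to go: {4} 1
  2 to go: {3,4} 1
  3 to go: {1,3,4} 1  {2,3,4} 1
  if 0:b drops first: 2 orders
  if 1:e drops first: 1 orders
heap linearizations: 3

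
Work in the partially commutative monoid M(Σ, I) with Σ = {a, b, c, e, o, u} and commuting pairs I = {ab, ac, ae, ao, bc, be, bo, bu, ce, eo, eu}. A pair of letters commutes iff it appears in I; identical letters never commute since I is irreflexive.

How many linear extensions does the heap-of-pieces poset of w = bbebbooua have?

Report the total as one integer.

630

#0=b has no predecessor
#1=b depends on [0:b]
#2=e has no predecessor
#3=b depends on [1:b]
#4=b depends on [3:b]
#5=o has no predecessor
#6=o depends on [5:o]
#7=u depends on [6:o]
#8=a depends on [7:u]
sources: [0:b, 2:e, 5:o]
N(rest) = Σ N(rest − s) over sources s of rest; N(one piece) = 1:
  size 1 → [2]=1  [4]=1  [8]=1
  size 2 → [2,4]=2  [2,8]=2  [3,4]=1  [4,8]=2  [7,8]=1
  size 3 → [1,3,4]=1  [2,3,4]=3  [2,4,8]=6  [2,7,8]=3  [3,4,8]=3  [4,7,8]=3  [6,7,8]=1
  size 4 → [0,1,3,4]=1  [1,2,3,4]=4  [1,3,4,8]=4  [2,3,4,8]=12  [2,4,7,8]=12  [2,6,7,8]=4  [3,4,7,8]=6  [4,6,7,8]=4  [5,6,7,8]=1
  size 5 → [0,1,2,3,4]=5  [0,1,3,4,8]=5  [1,2,3,4,8]=20  [1,3,4,7,8]=10  [2,3,4,7,8]=30  [2,4,6,7,8]=20  [2,5,6,7,8]=5  [3,4,6,7,8]=10  [4,5,6,7,8]=5
  size 6 → [0,1,2,3,4,8]=30  [0,1,3,4,7,8]=15  [1,2,3,4,7,8]=60  [1,3,4,6,7,8]=20  [2,3,4,6,7,8]=60  [2,4,5,6,7,8]=30  [3,4,5,6,7,8]=15
  size 7 → [0,1,2,3,4,7,8]=105  [0,1,3,4,6,7,8]=35  [1,2,3,4,6,7,8]=140  [1,3,4,5,6,7,8]=35  [2,3,4,5,6,7,8]=105
  first=0(b) contributes 280
  first=2(e) contributes 70
  first=5(o) contributes 280
|[w]| = 630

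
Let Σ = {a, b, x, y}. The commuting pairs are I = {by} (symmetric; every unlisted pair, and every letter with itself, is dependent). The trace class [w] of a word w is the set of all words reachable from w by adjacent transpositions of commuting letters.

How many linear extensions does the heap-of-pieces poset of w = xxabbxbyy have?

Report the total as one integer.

3

drop 0:x onto floor
drop 1:x onto {0:x}
drop 2:a onto {1:x}
drop 3:b onto {2:a}
drop 4:b onto {3:b}
drop 5:x onto {4:b}
drop 6:b onto {5:x}
drop 7:y onto {5:x}
drop 8:y onto {7:y}
ground layer = {0:x}
drop-orders for the pieces not yet dropped (sum over which currently-grounded one goes next):
  1 to go: {6} 1  {8} 1
  2 to go: {6,8} 2  {7,8} 1
  3 to go: {6,7,8} 3
  4 to go: {5,6,7,8} 3
  5 to go: {4,5,6,7,8} 3
  6 to go: {3,4,5,6,7,8} 3
  7 to go: {2,3,4,5,6,7,8} 3
  if 0:x drops first: 3 orders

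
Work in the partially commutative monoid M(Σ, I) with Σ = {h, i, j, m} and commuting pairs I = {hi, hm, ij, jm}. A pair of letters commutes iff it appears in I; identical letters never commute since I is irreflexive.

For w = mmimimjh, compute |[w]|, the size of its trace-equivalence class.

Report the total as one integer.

drop 0:m onto floor
drop 1:m onto {0:m}
drop 2:i onto {1:m}
drop 3:m onto {2:i}
drop 4:i onto {3:m}
drop 5:m onto {4:i}
drop 6:j onto floor
drop 7:h onto {6:j}
ground layer = {0:m, 6:j}
drop-orders for the pieces not yet dropped (sum over which currently-grounded one goes next):
  1 to go: {5} 1  {7} 1
  2 to go: {4,5} 1  {5,7} 2  {6,7} 1
  3 to go: {3,4,5} 1  {4,5,7} 3  {5,6,7} 3
  4 to go: {2,3,4,5} 1  {3,4,5,7} 4  {4,5,6,7} 6
  5 to go: {1,2,3,4,5} 1  {2,3,4,5,7} 5  {3,4,5,6,7} 10
  6 to go: {0,1,2,3,4,5} 1  {1,2,3,4,5,7} 6  {2,3,4,5,6,7} 15
  if 0:m drops first: 21 orders
  if 6:j drops first: 7 orders
heap linearizations: 28

28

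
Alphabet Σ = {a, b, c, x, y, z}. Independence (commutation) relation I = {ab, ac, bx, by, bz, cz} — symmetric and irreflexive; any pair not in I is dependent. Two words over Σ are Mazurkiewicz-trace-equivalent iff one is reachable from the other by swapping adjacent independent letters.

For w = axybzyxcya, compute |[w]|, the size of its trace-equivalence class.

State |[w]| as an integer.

7

piece 0:a — minimal
piece 1:x rests on {0:a}
piece 2:y rests on {1:x}
piece 3:b — minimal
piece 4:z rests on {2:y}
piece 5:y rests on {4:z}
piece 6:x rests on {5:y}
piece 7:c rests on {3:b, 6:x}
piece 8:y rests on {7:c}
piece 9:a rests on {8:y}
minimal pieces: {0:a, 3:b}
ways to finish when only these pieces remain (= sum over removing one remaining piece with nothing left below it):
  1 left: {9}→1
  2 left: {8,9}→1
  3 left: {7,8,9}→1
  4 left: {3,7,8,9}→1  {6,7,8,9}→1
  5 left: {3,6,7,8,9}→2  {5,6,7,8,9}→1
  6 left: {3,5,6,7,8,9}→3  {4,5,6,7,8,9}→1
  7 left: {2,4,5,6,7,8,9}→1  {3,4,5,6,7,8,9}→4
  8 left: {1,2,4,5,6,7,8,9}→1  {2,3,4,5,6,7,8,9}→5
  placing 0:a first → 6 extensions
  placing 3:b first → 1 extensions
total linear extensions = 7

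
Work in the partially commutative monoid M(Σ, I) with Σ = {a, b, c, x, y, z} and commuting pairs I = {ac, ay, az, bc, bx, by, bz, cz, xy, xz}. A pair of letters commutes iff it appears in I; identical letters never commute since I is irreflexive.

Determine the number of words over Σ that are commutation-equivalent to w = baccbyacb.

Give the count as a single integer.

126

piece 0:b — minimal
piece 1:a rests on {0:b}
piece 2:c — minimal
piece 3:c rests on {2:c}
piece 4:b rests on {1:a}
piece 5:y rests on {3:c}
piece 6:a rests on {4:b}
piece 7:c rests on {5:y}
piece 8:b rests on {6:a}
minimal pieces: {0:b, 2:c}
ways to finish when only these pieces remain (= sum over removing one remaining piece with nothing left below it):
  1 left: {7}→1  {8}→1
  2 left: {5,7}→1  {6,8}→1  {7,8}→2
  3 left: {3,5,7}→1  {4,6,8}→1  {5,7,8}→3  {6,7,8}→3
  4 left: {1,4,6,8}→1  {2,3,5,7}→1  {3,5,7,8}→4  {4,6,7,8}→4  {5,6,7,8}→6
  5 left: {0,1,4,6,8}→1  {1,4,6,7,8}→5  {2,3,5,7,8}→5  {3,5,6,7,8}→10  {4,5,6,7,8}→10
  6 left: {0,1,4,6,7,8}→6  {1,4,5,6,7,8}→15  {2,3,5,6,7,8}→15  {3,4,5,6,7,8}→20
  7 left: {0,1,4,5,6,7,8}→21  {1,3,4,5,6,7,8}→35  {2,3,4,5,6,7,8}→35
  placing 0:b first → 70 extensions
  placing 2:c first → 56 extensions
total linear extensions = 126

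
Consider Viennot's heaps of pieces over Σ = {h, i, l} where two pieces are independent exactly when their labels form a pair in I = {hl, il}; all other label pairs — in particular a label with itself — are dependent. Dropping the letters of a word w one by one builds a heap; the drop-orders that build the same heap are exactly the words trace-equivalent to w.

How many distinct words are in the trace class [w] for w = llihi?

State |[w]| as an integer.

drop 0:l onto floor
drop 1:l onto {0:l}
drop 2:i onto floor
drop 3:h onto {2:i}
drop 4:i onto {3:h}
ground layer = {0:l, 2:i}
drop-orders for the pieces not yet dropped (sum over which currently-grounded one goes next):
  1 to go: {1} 1  {4} 1
  2 to go: {0,1} 1  {1,4} 2  {3,4} 1
  3 to go: {0,1,4} 3  {1,3,4} 3  {2,3,4} 1
  if 0:l drops first: 4 orders
  if 2:i drops first: 6 orders
heap linearizations: 10

10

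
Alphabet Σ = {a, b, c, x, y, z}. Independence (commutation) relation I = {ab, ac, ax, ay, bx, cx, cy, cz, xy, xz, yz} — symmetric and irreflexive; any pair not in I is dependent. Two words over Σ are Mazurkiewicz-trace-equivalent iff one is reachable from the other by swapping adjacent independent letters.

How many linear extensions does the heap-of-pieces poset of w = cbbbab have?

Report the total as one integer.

drop 0:c onto floor
drop 1:b onto {0:c}
drop 2:b onto {1:b}
drop 3:b onto {2:b}
drop 4:a onto floor
drop 5:b onto {3:b}
ground layer = {0:c, 4:a}
drop-orders for the pieces not yet dropped (sum over which currently-grounded one goes next):
  1 to go: {4} 1  {5} 1
  2 to go: {3,5} 1  {4,5} 2
  3 to go: {2,3,5} 1  {3,4,5} 3
  4 to go: {1,2,3,5} 1  {2,3,4,5} 4
  if 0:c drops first: 5 orders
  if 4:a drops first: 1 orders
heap linearizations: 6

6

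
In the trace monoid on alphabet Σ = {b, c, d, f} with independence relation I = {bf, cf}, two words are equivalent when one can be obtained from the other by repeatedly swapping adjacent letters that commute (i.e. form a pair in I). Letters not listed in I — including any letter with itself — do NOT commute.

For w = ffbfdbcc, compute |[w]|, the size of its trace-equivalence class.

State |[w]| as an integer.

4

drop 0:f onto floor
drop 1:f onto {0:f}
drop 2:b onto floor
drop 3:f onto {1:f}
drop 4:d onto {2:b, 3:f}
drop 5:b onto {4:d}
drop 6:c onto {5:b}
drop 7:c onto {6:c}
ground layer = {0:f, 2:b}
drop-orders for the pieces not yet dropped (sum over which currently-grounded one goes next):
  1 to go: {7} 1
  2 to go: {6,7} 1
  3 to go: {5,6,7} 1
  4 to go: {4,5,6,7} 1
  5 to go: {2,4,5,6,7} 1  {3,4,5,6,7} 1
  6 to go: {1,3,4,5,6,7} 1  {2,3,4,5,6,7} 2
  if 0:f drops first: 3 orders
  if 2:b drops first: 1 orders
heap linearizations: 4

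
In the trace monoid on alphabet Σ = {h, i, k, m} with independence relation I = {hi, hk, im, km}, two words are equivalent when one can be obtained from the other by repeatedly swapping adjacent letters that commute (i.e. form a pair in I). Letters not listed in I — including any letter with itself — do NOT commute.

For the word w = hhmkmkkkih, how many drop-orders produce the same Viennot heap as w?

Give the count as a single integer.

#0=h has no predecessor
#1=h depends on [0:h]
#2=m depends on [1:h]
#3=k has no predecessor
#4=m depends on [2:m]
#5=k depends on [3:k]
#6=k depends on [5:k]
#7=k depends on [6:k]
#8=i depends on [7:k]
#9=h depends on [4:m]
sources: [0:h, 3:k]
N(rest) = Σ N(rest − s) over sources s of rest; N(one piece) = 1:
  size 1 → [8]=1  [9]=1
  size 2 → [4,9]=1  [7,8]=1  [8,9]=2
  size 3 → [2,4,9]=1  [4,8,9]=3  [6,7,8]=1  [7,8,9]=3
  size 4 → [1,2,4,9]=1  [2,4,8,9]=4  [4,7,8,9]=6  [5,6,7,8]=1  [6,7,8,9]=4
  size 5 → [0,1,2,4,9]=1  [1,2,4,8,9]=5  [2,4,7,8,9]=10  [3,5,6,7,8]=1  [4,6,7,8,9]=10  [5,6,7,8,9]=5
  size 6 → [0,1,2,4,8,9]=6  [1,2,4,7,8,9]=15  [2,4,6,7,8,9]=20  [3,5,6,7,8,9]=6  [4,5,6,7,8,9]=15
  size 7 → [0,1,2,4,7,8,9]=21  [1,2,4,6,7,8,9]=35  [2,4,5,6,7,8,9]=35  [3,4,5,6,7,8,9]=21
  size 8 → [0,1,2,4,6,7,8,9]=56  [1,2,4,5,6,7,8,9]=70  [2,3,4,5,6,7,8,9]=56
  first=0(h) contributes 126
  first=3(k) contributes 126
|[w]| = 252

252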